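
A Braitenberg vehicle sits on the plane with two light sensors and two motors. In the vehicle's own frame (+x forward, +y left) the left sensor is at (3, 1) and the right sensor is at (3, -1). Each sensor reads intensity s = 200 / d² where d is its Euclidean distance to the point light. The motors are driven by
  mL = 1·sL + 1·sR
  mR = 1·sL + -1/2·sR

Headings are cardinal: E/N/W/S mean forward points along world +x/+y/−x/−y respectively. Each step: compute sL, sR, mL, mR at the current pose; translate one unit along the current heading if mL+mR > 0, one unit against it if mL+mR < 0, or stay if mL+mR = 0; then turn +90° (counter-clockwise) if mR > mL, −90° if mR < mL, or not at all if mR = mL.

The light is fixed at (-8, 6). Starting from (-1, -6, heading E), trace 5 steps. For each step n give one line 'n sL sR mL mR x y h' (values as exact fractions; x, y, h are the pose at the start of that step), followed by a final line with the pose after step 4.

n=0: pose=(-1,-6,E); sL=200/221, sR=200/269; mL=98000/59449, mR=31700/59449; mL+mR=129700/59449 → advance +1; mR−mL=-300/269 → turn -1·90°
n=1: pose=(0,-6,S); sL=100/153, sR=100/137; mL=29000/20961, mR=6050/20961; mL+mR=35050/20961 → advance +1; mR−mL=-150/137 → turn -1·90°
n=2: pose=(0,-7,W); sL=200/221, sR=200/169; mL=6000/2873, mR=900/2873; mL+mR=6900/2873 → advance +1; mR−mL=-300/169 → turn -1·90°
n=3: pose=(-1,-7,N); sL=25/17, sR=50/41; mL=1875/697, mR=600/697; mL+mR=2475/697 → advance +1; mR−mL=-75/41 → turn -1·90°
n=4: pose=(-1,-6,E); sL=200/221, sR=200/269; mL=98000/59449, mR=31700/59449; mL+mR=129700/59449 → advance +1; mR−mL=-300/269 → turn -1·90°

0 200/221 200/269 98000/59449 31700/59449 -1 -6 E
1 100/153 100/137 29000/20961 6050/20961 0 -6 S
2 200/221 200/169 6000/2873 900/2873 0 -7 W
3 25/17 50/41 1875/697 600/697 -1 -7 N
4 200/221 200/269 98000/59449 31700/59449 -1 -6 E
final 0 -6 S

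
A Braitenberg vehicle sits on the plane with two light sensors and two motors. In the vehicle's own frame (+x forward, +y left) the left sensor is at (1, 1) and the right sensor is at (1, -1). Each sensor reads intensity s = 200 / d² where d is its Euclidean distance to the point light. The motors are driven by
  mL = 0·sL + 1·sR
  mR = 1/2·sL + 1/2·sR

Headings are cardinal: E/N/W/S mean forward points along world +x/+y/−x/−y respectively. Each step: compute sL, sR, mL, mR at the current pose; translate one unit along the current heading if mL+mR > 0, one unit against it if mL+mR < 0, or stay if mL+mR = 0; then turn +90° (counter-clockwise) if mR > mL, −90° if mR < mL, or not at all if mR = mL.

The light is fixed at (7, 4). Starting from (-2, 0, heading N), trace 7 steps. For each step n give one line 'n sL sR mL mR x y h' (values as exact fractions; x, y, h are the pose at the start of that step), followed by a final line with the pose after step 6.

0 200/109 200/73 200/73 18200/7957 -2 0 N
1 50/17 5/2 5/2 185/68 -2 1 E
2 40/17 200/53 200/53 2760/901 -1 1 N
3 4 100/29 100/29 108/29 -1 2 E
4 40/13 200/37 200/37 2040/481 0 2 N
5 50/9 5 5 95/18 0 3 E
6 200/49 8 8 296/49 1 3 N
final 1 4 E

n=0: pose=(-2,0,N); sL=200/109, sR=200/73; mL=200/73, mR=18200/7957; mL+mR=40000/7957 → advance +1; mR−mL=-3600/7957 → turn -1·90°
n=1: pose=(-2,1,E); sL=50/17, sR=5/2; mL=5/2, mR=185/68; mL+mR=355/68 → advance +1; mR−mL=15/68 → turn +1·90°
n=2: pose=(-1,1,N); sL=40/17, sR=200/53; mL=200/53, mR=2760/901; mL+mR=6160/901 → advance +1; mR−mL=-640/901 → turn -1·90°
n=3: pose=(-1,2,E); sL=4, sR=100/29; mL=100/29, mR=108/29; mL+mR=208/29 → advance +1; mR−mL=8/29 → turn +1·90°
n=4: pose=(0,2,N); sL=40/13, sR=200/37; mL=200/37, mR=2040/481; mL+mR=4640/481 → advance +1; mR−mL=-560/481 → turn -1·90°
n=5: pose=(0,3,E); sL=50/9, sR=5; mL=5, mR=95/18; mL+mR=185/18 → advance +1; mR−mL=5/18 → turn +1·90°
n=6: pose=(1,3,N); sL=200/49, sR=8; mL=8, mR=296/49; mL+mR=688/49 → advance +1; mR−mL=-96/49 → turn -1·90°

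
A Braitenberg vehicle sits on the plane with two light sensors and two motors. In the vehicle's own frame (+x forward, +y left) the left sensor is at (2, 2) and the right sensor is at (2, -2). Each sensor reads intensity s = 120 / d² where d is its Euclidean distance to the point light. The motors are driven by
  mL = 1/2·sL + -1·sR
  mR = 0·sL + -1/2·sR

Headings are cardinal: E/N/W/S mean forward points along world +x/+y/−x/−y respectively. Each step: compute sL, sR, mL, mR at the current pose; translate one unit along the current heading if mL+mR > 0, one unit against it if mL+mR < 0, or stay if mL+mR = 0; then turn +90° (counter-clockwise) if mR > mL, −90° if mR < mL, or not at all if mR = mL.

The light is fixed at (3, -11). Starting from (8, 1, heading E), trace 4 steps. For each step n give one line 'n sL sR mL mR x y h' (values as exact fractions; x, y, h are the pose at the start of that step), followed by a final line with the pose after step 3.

0 24/49 120/149 -4092/7301 -60/149 8 1 E
1 3/5 15/29 -63/290 -15/58 7 1 N
2 24/41 40/39 -1172/1599 -20/39 7 0 E
3 12/17 60/97 -438/1649 -30/97 6 0 N
final 6 -1 E

n=0: pose=(8,1,E); sL=24/49, sR=120/149; mL=-4092/7301, mR=-60/149; mL+mR=-7032/7301 → advance -1; mR−mL=1152/7301 → turn +1·90°
n=1: pose=(7,1,N); sL=3/5, sR=15/29; mL=-63/290, mR=-15/58; mL+mR=-69/145 → advance -1; mR−mL=-6/145 → turn -1·90°
n=2: pose=(7,0,E); sL=24/41, sR=40/39; mL=-1172/1599, mR=-20/39; mL+mR=-664/533 → advance -1; mR−mL=352/1599 → turn +1·90°
n=3: pose=(6,0,N); sL=12/17, sR=60/97; mL=-438/1649, mR=-30/97; mL+mR=-948/1649 → advance -1; mR−mL=-72/1649 → turn -1·90°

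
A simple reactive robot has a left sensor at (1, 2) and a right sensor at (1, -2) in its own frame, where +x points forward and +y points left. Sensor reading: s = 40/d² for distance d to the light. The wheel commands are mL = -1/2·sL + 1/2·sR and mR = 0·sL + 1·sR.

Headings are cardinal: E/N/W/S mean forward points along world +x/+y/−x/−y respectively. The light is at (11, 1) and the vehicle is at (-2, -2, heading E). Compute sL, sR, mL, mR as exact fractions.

left sensor world pos  = (-1, 0); dL² = 145
right sensor world pos = (-1, -4); dR² = 169
sL = 40/145 = 8/29
sR = 40/169 = 40/169
mL = -1/2·sL + 1/2·sR = -96/4901
mR = 0·sL + 1·sR = 40/169

8/29 40/169 -96/4901 40/169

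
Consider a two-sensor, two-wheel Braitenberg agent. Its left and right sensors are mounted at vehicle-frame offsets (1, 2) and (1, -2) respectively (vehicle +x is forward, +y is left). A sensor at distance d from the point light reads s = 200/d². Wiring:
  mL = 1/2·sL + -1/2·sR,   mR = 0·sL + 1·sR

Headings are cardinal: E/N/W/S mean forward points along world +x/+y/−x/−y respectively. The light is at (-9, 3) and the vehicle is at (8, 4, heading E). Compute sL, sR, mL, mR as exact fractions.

200/333 8/13 -32/4329 8/13

left sensor world pos  = (9, 6); dL² = 333
right sensor world pos = (9, 2); dR² = 325
sL = 200/333 = 200/333
sR = 200/325 = 8/13
mL = 1/2·sL + -1/2·sR = -32/4329
mR = 0·sL + 1·sR = 8/13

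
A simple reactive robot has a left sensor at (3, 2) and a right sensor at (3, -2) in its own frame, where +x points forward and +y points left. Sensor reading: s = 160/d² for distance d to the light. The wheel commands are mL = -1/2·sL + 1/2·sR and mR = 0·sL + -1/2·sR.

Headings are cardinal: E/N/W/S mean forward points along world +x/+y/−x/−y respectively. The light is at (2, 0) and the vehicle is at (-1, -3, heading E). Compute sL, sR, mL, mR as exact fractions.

160 32/5 -384/5 -16/5

left sensor world pos  = (2, -1); dL² = 1
right sensor world pos = (2, -5); dR² = 25
sL = 160/1 = 160
sR = 160/25 = 32/5
mL = -1/2·sL + 1/2·sR = -384/5
mR = 0·sL + -1/2·sR = -16/5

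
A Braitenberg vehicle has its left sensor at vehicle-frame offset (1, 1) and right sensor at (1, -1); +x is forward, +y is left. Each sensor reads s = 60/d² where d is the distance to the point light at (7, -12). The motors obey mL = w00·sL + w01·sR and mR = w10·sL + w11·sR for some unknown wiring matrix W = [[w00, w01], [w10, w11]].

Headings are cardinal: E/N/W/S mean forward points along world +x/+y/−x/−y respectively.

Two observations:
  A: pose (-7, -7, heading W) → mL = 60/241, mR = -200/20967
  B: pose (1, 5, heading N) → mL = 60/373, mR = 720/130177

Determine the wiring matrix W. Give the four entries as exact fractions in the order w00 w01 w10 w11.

1 0 -1/2 1/2

obs A: pose=(-7,-7,W) → sL=60/241, sR=20/87, mL=60/241, mR=-200/20967
obs B: pose=(1,5,N) → sL=60/373, sR=60/349, mL=60/373, mR=720/130177
sensor matrix S = [[60/241, 20/87], [60/373, 60/349]]; det S = 5297600/909807053
solve [mL_A; mL_B] = S·[w00; w01] and [mR_A; mR_B] = S·[w10; w11]:
  w00 = 1, w01 = 0, w10 = -1/2, w11 = 1/2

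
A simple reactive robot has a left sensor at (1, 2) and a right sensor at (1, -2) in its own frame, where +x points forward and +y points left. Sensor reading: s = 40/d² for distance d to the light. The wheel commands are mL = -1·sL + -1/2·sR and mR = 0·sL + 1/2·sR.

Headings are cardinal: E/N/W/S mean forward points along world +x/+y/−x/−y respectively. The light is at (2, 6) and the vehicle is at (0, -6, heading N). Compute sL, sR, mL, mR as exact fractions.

40/137 40/121 -7580/16577 20/121

left sensor world pos  = (-2, -5); dL² = 137
right sensor world pos = (2, -5); dR² = 121
sL = 40/137 = 40/137
sR = 40/121 = 40/121
mL = -1·sL + -1/2·sR = -7580/16577
mR = 0·sL + 1/2·sR = 20/121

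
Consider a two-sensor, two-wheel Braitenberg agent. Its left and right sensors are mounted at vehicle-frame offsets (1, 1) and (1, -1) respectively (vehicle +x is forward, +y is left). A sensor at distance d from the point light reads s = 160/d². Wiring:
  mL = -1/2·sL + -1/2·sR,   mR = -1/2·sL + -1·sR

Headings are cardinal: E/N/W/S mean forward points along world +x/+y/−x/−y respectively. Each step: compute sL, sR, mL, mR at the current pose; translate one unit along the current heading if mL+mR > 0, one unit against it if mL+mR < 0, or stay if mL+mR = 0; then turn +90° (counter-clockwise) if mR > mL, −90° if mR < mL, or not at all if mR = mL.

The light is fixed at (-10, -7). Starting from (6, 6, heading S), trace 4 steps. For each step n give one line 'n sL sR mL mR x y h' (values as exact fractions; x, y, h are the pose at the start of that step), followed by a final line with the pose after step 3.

n=0: pose=(6,6,S); sL=160/433, sR=160/369; mL=-64160/159777, mR=-98800/159777; mL+mR=-54320/53259 → advance -1; mR−mL=-80/369 → turn -1·90°
n=1: pose=(6,7,W); sL=80/197, sR=16/45; mL=-3376/8865, mR=-4952/8865; mL+mR=-2776/2955 → advance -1; mR−mL=-8/45 → turn -1·90°
n=2: pose=(7,7,N); sL=160/481, sR=160/549; mL=-82400/264069, mR=-120880/264069; mL+mR=-67760/88023 → advance -1; mR−mL=-80/549 → turn -1·90°
n=3: pose=(7,6,E); sL=4/13, sR=40/117; mL=-38/117, mR=-58/117; mL+mR=-32/39 → advance -1; mR−mL=-20/117 → turn -1·90°

0 160/433 160/369 -64160/159777 -98800/159777 6 6 S
1 80/197 16/45 -3376/8865 -4952/8865 6 7 W
2 160/481 160/549 -82400/264069 -120880/264069 7 7 N
3 4/13 40/117 -38/117 -58/117 7 6 E
final 6 6 S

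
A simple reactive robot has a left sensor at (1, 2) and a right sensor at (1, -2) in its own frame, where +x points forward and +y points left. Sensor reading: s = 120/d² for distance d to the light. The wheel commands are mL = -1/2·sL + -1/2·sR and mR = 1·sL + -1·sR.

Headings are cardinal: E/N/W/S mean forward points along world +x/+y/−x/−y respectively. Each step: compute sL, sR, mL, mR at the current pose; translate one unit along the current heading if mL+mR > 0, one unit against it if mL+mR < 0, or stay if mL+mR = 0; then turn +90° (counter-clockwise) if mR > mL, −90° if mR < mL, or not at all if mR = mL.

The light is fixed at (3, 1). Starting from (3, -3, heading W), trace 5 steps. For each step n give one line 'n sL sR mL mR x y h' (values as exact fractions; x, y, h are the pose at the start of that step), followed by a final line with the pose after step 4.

n=0: pose=(3,-3,W); sL=120/37, sR=24; mL=-504/37, mR=-768/37; mL+mR=-1272/37 → advance -1; mR−mL=-264/37 → turn -1·90°
n=1: pose=(4,-3,N); sL=12, sR=20/3; mL=-28/3, mR=16/3; mL+mR=-4 → advance -1; mR−mL=44/3 → turn +1·90°
n=2: pose=(4,-4,W); sL=120/49, sR=40/3; mL=-1160/147, mR=-1600/147; mL+mR=-920/49 → advance -1; mR−mL=-440/147 → turn -1·90°
n=3: pose=(5,-4,N); sL=15/2, sR=15/4; mL=-45/8, mR=15/4; mL+mR=-15/8 → advance -1; mR−mL=75/8 → turn +1·90°
n=4: pose=(5,-5,W); sL=24/13, sR=120/17; mL=-984/221, mR=-1152/221; mL+mR=-2136/221 → advance -1; mR−mL=-168/221 → turn -1·90°

0 120/37 24 -504/37 -768/37 3 -3 W
1 12 20/3 -28/3 16/3 4 -3 N
2 120/49 40/3 -1160/147 -1600/147 4 -4 W
3 15/2 15/4 -45/8 15/4 5 -4 N
4 24/13 120/17 -984/221 -1152/221 5 -5 W
final 6 -5 N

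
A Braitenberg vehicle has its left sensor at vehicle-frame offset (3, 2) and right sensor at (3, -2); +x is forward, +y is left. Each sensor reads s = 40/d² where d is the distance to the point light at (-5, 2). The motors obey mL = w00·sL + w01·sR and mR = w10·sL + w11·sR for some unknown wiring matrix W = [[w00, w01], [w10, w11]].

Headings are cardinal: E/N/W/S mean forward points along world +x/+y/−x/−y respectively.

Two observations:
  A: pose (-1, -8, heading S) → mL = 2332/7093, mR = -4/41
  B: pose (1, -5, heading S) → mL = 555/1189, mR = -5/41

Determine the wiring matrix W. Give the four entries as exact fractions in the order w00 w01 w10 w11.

obs A: pose=(-1,-8,S) → sL=8/41, sR=40/173, mL=2332/7093, mR=-4/41
obs B: pose=(1,-5,S) → sL=10/41, sR=10/29, mL=555/1189, mR=-5/41
sensor matrix S = [[8/41, 40/173], [10/41, 10/29]]; det S = 2240/205697
solve [mL_A; mL_B] = S·[w00; w01] and [mR_A; mR_B] = S·[w10; w11]:
  w00 = 1/2, w01 = 1, w10 = -1/2, w11 = 0

1/2 1 -1/2 0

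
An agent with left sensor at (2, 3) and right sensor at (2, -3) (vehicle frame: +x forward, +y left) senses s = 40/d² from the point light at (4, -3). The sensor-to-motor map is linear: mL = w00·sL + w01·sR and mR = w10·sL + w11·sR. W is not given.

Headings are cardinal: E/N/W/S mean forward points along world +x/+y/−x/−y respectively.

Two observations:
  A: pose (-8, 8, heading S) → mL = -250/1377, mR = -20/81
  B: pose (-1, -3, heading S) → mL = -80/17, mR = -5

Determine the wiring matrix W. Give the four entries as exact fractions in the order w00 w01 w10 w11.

obs A: pose=(-8,8,S) → sL=20/81, sR=20/153, mL=-250/1377, mR=-20/81
obs B: pose=(-1,-3,S) → sL=5, sR=10/17, mL=-80/17, mR=-5
sensor matrix S = [[20/81, 20/153], [5, 10/17]]; det S = -700/1377
solve [mL_A; mL_B] = S·[w00; w01] and [mR_A; mR_B] = S·[w10; w11]:
  w00 = -1, w01 = 1/2, w10 = -1, w11 = 0

-1 1/2 -1 0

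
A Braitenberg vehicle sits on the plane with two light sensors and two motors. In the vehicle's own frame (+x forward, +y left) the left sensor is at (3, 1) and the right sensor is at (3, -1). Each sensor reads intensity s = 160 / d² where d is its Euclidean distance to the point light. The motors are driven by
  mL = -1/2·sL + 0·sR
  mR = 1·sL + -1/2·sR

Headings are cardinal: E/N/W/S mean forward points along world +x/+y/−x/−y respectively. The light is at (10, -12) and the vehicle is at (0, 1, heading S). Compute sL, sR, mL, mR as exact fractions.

160/181 160/221 -80/181 20880/40001

left sensor world pos  = (1, -2); dL² = 181
right sensor world pos = (-1, -2); dR² = 221
sL = 160/181 = 160/181
sR = 160/221 = 160/221
mL = -1/2·sL + 0·sR = -80/181
mR = 1·sL + -1/2·sR = 20880/40001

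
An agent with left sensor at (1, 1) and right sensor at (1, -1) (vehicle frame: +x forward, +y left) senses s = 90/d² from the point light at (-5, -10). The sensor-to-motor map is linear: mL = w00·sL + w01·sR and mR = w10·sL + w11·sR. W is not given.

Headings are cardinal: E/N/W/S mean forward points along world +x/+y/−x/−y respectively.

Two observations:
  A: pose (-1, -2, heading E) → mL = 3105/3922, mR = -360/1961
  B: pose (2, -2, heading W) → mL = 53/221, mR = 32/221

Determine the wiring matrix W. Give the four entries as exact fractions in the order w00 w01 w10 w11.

obs A: pose=(-1,-2,E) → sL=45/53, sR=45/37, mL=3105/3922, mR=-360/1961
obs B: pose=(2,-2,W) → sL=18/17, sR=10/13, mL=53/221, mR=32/221
sensor matrix S = [[45/53, 45/37], [18/17, 10/13]]; det S = -275040/433381
solve [mL_A; mL_B] = S·[w00; w01] and [mR_A; mR_B] = S·[w10; w11]:
  w00 = -1/2, w01 = 1, w10 = 1/2, w11 = -1/2

-1/2 1 1/2 -1/2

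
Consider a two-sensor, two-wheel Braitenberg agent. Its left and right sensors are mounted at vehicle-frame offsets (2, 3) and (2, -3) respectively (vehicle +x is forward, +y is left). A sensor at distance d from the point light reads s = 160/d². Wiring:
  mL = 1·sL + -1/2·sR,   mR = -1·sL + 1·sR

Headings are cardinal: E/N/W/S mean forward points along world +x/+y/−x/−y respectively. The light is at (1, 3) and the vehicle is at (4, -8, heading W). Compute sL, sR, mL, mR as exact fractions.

160/197 32/13 -1072/2561 4224/2561

left sensor world pos  = (2, -11); dL² = 197
right sensor world pos = (2, -5); dR² = 65
sL = 160/197 = 160/197
sR = 160/65 = 32/13
mL = 1·sL + -1/2·sR = -1072/2561
mR = -1·sL + 1·sR = 4224/2561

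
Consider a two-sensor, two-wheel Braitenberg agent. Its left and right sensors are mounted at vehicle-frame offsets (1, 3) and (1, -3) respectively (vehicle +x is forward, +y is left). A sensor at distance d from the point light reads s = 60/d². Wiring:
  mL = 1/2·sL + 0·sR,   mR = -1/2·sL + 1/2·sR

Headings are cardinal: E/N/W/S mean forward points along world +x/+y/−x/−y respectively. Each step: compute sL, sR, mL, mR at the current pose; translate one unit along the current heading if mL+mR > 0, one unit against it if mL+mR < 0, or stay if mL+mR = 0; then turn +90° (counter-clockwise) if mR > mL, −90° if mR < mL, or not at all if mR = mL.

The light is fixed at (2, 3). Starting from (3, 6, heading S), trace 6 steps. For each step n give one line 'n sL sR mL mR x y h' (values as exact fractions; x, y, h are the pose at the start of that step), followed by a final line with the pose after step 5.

n=0: pose=(3,6,S); sL=3, sR=15/2; mL=3/2, mR=9/4; mL+mR=15/4 → advance +1; mR−mL=3/4 → turn +1·90°
n=1: pose=(3,5,E); sL=60/29, sR=12; mL=30/29, mR=144/29; mL+mR=6 → advance +1; mR−mL=114/29 → turn +1·90°
n=2: pose=(4,5,N); sL=6, sR=30/17; mL=3, mR=-36/17; mL+mR=15/17 → advance +1; mR−mL=-87/17 → turn -1·90°
n=3: pose=(4,6,E); sL=4/3, sR=20/3; mL=2/3, mR=8/3; mL+mR=10/3 → advance +1; mR−mL=2 → turn +1·90°
n=4: pose=(5,6,N); sL=15/4, sR=15/13; mL=15/8, mR=-135/104; mL+mR=15/26 → advance +1; mR−mL=-165/52 → turn -1·90°
n=5: pose=(5,7,E); sL=12/13, sR=60/17; mL=6/13, mR=288/221; mL+mR=30/17 → advance +1; mR−mL=186/221 → turn +1·90°

0 3 15/2 3/2 9/4 3 6 S
1 60/29 12 30/29 144/29 3 5 E
2 6 30/17 3 -36/17 4 5 N
3 4/3 20/3 2/3 8/3 4 6 E
4 15/4 15/13 15/8 -135/104 5 6 N
5 12/13 60/17 6/13 288/221 5 7 E
final 6 7 N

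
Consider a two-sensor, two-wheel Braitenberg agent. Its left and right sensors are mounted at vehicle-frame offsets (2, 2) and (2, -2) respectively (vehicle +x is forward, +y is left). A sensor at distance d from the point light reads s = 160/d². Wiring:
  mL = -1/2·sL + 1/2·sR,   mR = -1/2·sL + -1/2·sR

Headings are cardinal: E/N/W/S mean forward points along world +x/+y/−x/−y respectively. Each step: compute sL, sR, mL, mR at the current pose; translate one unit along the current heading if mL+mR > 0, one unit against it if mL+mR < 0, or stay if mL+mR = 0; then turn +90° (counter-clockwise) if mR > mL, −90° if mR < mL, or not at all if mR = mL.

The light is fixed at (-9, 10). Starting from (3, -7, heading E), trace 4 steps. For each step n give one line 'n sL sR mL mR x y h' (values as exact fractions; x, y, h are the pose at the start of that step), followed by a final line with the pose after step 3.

0 160/421 160/557 -10880/234497 -78240/234497 3 -7 E
1 16/53 80/221 352/11713 -3888/11713 2 -7 S
2 32/81 160/277 2048/22437 -10912/22437 2 -6 W
3 20/37 20/49 -120/1813 -860/1813 3 -6 N
final 3 -7 E

n=0: pose=(3,-7,E); sL=160/421, sR=160/557; mL=-10880/234497, mR=-78240/234497; mL+mR=-160/421 → advance -1; mR−mL=-160/557 → turn -1·90°
n=1: pose=(2,-7,S); sL=16/53, sR=80/221; mL=352/11713, mR=-3888/11713; mL+mR=-16/53 → advance -1; mR−mL=-80/221 → turn -1·90°
n=2: pose=(2,-6,W); sL=32/81, sR=160/277; mL=2048/22437, mR=-10912/22437; mL+mR=-32/81 → advance -1; mR−mL=-160/277 → turn -1·90°
n=3: pose=(3,-6,N); sL=20/37, sR=20/49; mL=-120/1813, mR=-860/1813; mL+mR=-20/37 → advance -1; mR−mL=-20/49 → turn -1·90°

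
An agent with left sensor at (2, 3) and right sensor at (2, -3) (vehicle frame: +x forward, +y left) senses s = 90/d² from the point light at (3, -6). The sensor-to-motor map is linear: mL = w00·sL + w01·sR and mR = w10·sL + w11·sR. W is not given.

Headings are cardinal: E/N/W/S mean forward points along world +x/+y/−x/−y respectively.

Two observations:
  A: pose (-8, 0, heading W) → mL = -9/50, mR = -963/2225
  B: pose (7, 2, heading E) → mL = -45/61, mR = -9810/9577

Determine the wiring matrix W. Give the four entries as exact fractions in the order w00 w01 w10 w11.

obs A: pose=(-8,0,W) → sL=45/89, sR=9/25, mL=-9/50, mR=-963/2225
obs B: pose=(7,2,E) → sL=90/157, sR=90/61, mL=-45/61, mR=-9810/9577
sensor matrix S = [[45/89, 9/25], [90/157, 90/61]]; det S = 2299752/4261765
solve [mL_A; mL_B] = S·[w00; w01] and [mR_A; mR_B] = S·[w10; w11]:
  w00 = 0, w01 = -1/2, w10 = -1/2, w11 = -1/2

0 -1/2 -1/2 -1/2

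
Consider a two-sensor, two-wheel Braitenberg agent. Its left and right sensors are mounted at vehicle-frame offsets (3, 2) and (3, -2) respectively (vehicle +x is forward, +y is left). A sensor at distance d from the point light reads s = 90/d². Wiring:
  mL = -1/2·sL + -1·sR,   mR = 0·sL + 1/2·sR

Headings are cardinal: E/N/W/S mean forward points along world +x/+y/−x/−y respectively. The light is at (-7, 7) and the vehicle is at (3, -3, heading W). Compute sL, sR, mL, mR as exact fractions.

left sensor world pos  = (0, -5); dL² = 193
right sensor world pos = (0, -1); dR² = 113
sL = 90/193 = 90/193
sR = 90/113 = 90/113
mL = -1/2·sL + -1·sR = -22455/21809
mR = 0·sL + 1/2·sR = 45/113

90/193 90/113 -22455/21809 45/113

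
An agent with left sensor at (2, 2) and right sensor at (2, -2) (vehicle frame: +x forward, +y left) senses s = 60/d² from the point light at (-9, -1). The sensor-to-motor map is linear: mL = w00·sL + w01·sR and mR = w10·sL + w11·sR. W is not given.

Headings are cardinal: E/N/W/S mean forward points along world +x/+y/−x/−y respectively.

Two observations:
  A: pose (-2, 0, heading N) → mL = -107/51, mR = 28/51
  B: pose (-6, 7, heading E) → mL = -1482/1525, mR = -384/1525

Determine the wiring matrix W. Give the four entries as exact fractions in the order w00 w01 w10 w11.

obs A: pose=(-2,0,N) → sL=30/17, sR=2/3, mL=-107/51, mR=28/51
obs B: pose=(-6,7,E) → sL=12/25, sR=60/61, mL=-1482/1525, mR=-384/1525
sensor matrix S = [[30/17, 2/3], [12/25, 60/61]]; det S = 36704/25925
solve [mL_A; mL_B] = S·[w00; w01] and [mR_A; mR_B] = S·[w10; w11]:
  w00 = -1, w01 = -1/2, w10 = 1/2, w11 = -1/2

-1 -1/2 1/2 -1/2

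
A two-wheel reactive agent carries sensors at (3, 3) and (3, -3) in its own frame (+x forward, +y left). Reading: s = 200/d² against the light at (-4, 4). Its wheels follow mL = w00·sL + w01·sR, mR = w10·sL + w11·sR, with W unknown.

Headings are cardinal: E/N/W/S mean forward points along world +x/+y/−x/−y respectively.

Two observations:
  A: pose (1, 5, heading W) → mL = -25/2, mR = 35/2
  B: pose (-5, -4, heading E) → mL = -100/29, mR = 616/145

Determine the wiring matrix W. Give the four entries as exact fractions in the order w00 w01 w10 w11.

-1/2 0 1/2 1/2

obs A: pose=(1,5,W) → sL=25, sR=10, mL=-25/2, mR=35/2
obs B: pose=(-5,-4,E) → sL=200/29, sR=8/5, mL=-100/29, mR=616/145
sensor matrix S = [[25, 10], [200/29, 8/5]]; det S = -840/29
solve [mL_A; mL_B] = S·[w00; w01] and [mR_A; mR_B] = S·[w10; w11]:
  w00 = -1/2, w01 = 0, w10 = 1/2, w11 = 1/2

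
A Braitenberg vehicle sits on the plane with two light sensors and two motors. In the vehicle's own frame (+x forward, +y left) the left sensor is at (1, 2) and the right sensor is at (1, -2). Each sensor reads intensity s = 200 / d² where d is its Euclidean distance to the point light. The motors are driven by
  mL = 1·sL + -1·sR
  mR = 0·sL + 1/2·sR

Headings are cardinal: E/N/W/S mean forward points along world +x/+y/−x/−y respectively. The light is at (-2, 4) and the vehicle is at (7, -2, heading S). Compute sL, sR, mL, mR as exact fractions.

20/17 100/49 -720/833 50/49

left sensor world pos  = (9, -3); dL² = 170
right sensor world pos = (5, -3); dR² = 98
sL = 200/170 = 20/17
sR = 200/98 = 100/49
mL = 1·sL + -1·sR = -720/833
mR = 0·sL + 1/2·sR = 50/49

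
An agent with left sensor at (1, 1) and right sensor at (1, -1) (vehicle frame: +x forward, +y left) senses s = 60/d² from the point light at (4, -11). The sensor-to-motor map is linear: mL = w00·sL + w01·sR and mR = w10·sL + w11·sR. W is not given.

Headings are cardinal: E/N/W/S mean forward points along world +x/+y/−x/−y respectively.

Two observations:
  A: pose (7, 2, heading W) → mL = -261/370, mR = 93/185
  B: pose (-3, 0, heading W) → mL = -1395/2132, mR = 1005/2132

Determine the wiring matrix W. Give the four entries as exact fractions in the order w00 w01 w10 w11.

obs A: pose=(7,2,W) → sL=15/37, sR=3/10, mL=-261/370, mR=93/185
obs B: pose=(-3,0,W) → sL=15/41, sR=15/52, mL=-1395/2132, mR=1005/2132
sensor matrix S = [[15/37, 3/10], [15/41, 15/52]]; det S = 567/78884
solve [mL_A; mL_B] = S·[w00; w01] and [mR_A; mR_B] = S·[w10; w11]:
  w00 = -1, w01 = -1, w10 = 1/2, w11 = 1

-1 -1 1/2 1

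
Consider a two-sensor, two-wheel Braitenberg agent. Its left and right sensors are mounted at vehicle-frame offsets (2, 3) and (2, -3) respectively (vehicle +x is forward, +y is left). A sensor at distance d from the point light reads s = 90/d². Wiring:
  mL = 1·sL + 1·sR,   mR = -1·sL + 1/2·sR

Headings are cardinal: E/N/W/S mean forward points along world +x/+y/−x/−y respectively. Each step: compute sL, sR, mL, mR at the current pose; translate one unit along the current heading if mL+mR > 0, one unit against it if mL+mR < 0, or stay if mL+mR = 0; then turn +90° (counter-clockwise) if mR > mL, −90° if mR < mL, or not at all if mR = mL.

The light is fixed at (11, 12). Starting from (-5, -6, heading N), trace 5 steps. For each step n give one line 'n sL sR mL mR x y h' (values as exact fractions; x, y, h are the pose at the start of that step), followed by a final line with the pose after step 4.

0 90/617 18/85 18756/52445 -2097/52445 -5 -6 N
1 45/196 45/298 11115/29204 -1125/7301 -5 -5 E
2 18/101 18/137 4284/13837 -1557/13837 -4 -5 S
3 9/73 45/257 5598/18761 -1341/37522 -4 -6 W
4 90/617 18/85 18756/52445 -2097/52445 -5 -6 N
final -5 -5 E

n=0: pose=(-5,-6,N); sL=90/617, sR=18/85; mL=18756/52445, mR=-2097/52445; mL+mR=27/85 → advance +1; mR−mL=-20853/52445 → turn -1·90°
n=1: pose=(-5,-5,E); sL=45/196, sR=45/298; mL=11115/29204, mR=-1125/7301; mL+mR=135/596 → advance +1; mR−mL=-15615/29204 → turn -1·90°
n=2: pose=(-4,-5,S); sL=18/101, sR=18/137; mL=4284/13837, mR=-1557/13837; mL+mR=27/137 → advance +1; mR−mL=-5841/13837 → turn -1·90°
n=3: pose=(-4,-6,W); sL=9/73, sR=45/257; mL=5598/18761, mR=-1341/37522; mL+mR=135/514 → advance +1; mR−mL=-12537/37522 → turn -1·90°
n=4: pose=(-5,-6,N); sL=90/617, sR=18/85; mL=18756/52445, mR=-2097/52445; mL+mR=27/85 → advance +1; mR−mL=-20853/52445 → turn -1·90°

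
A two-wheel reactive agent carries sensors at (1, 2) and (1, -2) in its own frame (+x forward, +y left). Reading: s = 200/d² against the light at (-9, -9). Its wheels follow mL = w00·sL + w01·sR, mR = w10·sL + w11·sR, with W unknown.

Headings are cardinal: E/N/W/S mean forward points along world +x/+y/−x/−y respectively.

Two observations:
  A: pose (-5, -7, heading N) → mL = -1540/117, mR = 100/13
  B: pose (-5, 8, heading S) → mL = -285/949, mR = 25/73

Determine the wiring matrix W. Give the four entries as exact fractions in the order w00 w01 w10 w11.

obs A: pose=(-5,-7,N) → sL=200/13, sR=40/9, mL=-1540/117, mR=100/13
obs B: pose=(-5,8,S) → sL=50/73, sR=10/13, mL=-285/949, mR=25/73
sensor matrix S = [[200/13, 40/9], [50/73, 10/13]]; det S = 976000/111033
solve [mL_A; mL_B] = S·[w00; w01] and [mR_A; mR_B] = S·[w10; w11]:
  w00 = -1, w01 = 1/2, w10 = 1/2, w11 = 0

-1 1/2 1/2 0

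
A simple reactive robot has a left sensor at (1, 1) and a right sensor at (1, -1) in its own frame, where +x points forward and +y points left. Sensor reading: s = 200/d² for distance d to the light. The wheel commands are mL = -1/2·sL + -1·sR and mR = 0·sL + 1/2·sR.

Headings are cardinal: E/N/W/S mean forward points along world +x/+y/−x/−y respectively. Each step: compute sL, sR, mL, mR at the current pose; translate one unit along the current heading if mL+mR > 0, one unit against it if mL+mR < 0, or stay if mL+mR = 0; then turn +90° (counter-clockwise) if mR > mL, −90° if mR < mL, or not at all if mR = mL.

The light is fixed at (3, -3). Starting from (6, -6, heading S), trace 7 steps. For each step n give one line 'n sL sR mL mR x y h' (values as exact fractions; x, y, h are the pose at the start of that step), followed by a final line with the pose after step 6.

0 25/4 10 -105/8 5 6 -6 S
1 200/17 8 -236/17 4 6 -5 E
2 100 20 -70 10 5 -5 N
3 200/17 40 -780/17 20 5 -6 W
4 25/4 10 -105/8 5 6 -6 S
5 200/17 8 -236/17 4 6 -5 E
6 100 20 -70 10 5 -5 N
final 5 -6 W

n=0: pose=(6,-6,S); sL=25/4, sR=10; mL=-105/8, mR=5; mL+mR=-65/8 → advance -1; mR−mL=145/8 → turn +1·90°
n=1: pose=(6,-5,E); sL=200/17, sR=8; mL=-236/17, mR=4; mL+mR=-168/17 → advance -1; mR−mL=304/17 → turn +1·90°
n=2: pose=(5,-5,N); sL=100, sR=20; mL=-70, mR=10; mL+mR=-60 → advance -1; mR−mL=80 → turn +1·90°
n=3: pose=(5,-6,W); sL=200/17, sR=40; mL=-780/17, mR=20; mL+mR=-440/17 → advance -1; mR−mL=1120/17 → turn +1·90°
n=4: pose=(6,-6,S); sL=25/4, sR=10; mL=-105/8, mR=5; mL+mR=-65/8 → advance -1; mR−mL=145/8 → turn +1·90°
n=5: pose=(6,-5,E); sL=200/17, sR=8; mL=-236/17, mR=4; mL+mR=-168/17 → advance -1; mR−mL=304/17 → turn +1·90°
n=6: pose=(5,-5,N); sL=100, sR=20; mL=-70, mR=10; mL+mR=-60 → advance -1; mR−mL=80 → turn +1·90°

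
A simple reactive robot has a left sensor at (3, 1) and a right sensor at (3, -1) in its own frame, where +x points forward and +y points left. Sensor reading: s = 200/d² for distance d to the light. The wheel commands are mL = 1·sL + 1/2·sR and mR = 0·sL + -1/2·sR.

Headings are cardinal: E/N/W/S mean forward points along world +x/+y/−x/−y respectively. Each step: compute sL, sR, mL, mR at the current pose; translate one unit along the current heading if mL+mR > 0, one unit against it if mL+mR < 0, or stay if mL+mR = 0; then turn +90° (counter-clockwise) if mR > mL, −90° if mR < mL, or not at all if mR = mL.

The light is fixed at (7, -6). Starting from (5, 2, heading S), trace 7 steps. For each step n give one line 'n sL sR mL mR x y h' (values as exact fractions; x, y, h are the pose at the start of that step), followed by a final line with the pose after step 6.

n=0: pose=(5,2,S); sL=100/13, sR=100/17; mL=2350/221, mR=-50/17; mL+mR=100/13 → advance +1; mR−mL=-3000/221 → turn -1·90°
n=1: pose=(5,1,W); sL=200/61, sR=200/89; mL=23900/5429, mR=-100/89; mL+mR=200/61 → advance +1; mR−mL=-30000/5429 → turn -1·90°
n=2: pose=(4,1,N); sL=50/29, sR=25/13; mL=2025/754, mR=-25/26; mL+mR=50/29 → advance +1; mR−mL=-1375/377 → turn -1·90°
n=3: pose=(4,2,E); sL=200/81, sR=200/49; mL=17900/3969, mR=-100/49; mL+mR=200/81 → advance +1; mR−mL=-26000/3969 → turn -1·90°
n=4: pose=(5,2,S); sL=100/13, sR=100/17; mL=2350/221, mR=-50/17; mL+mR=100/13 → advance +1; mR−mL=-3000/221 → turn -1·90°
n=5: pose=(5,1,W); sL=200/61, sR=200/89; mL=23900/5429, mR=-100/89; mL+mR=200/61 → advance +1; mR−mL=-30000/5429 → turn -1·90°
n=6: pose=(4,1,N); sL=50/29, sR=25/13; mL=2025/754, mR=-25/26; mL+mR=50/29 → advance +1; mR−mL=-1375/377 → turn -1·90°

0 100/13 100/17 2350/221 -50/17 5 2 S
1 200/61 200/89 23900/5429 -100/89 5 1 W
2 50/29 25/13 2025/754 -25/26 4 1 N
3 200/81 200/49 17900/3969 -100/49 4 2 E
4 100/13 100/17 2350/221 -50/17 5 2 S
5 200/61 200/89 23900/5429 -100/89 5 1 W
6 50/29 25/13 2025/754 -25/26 4 1 N
final 4 2 E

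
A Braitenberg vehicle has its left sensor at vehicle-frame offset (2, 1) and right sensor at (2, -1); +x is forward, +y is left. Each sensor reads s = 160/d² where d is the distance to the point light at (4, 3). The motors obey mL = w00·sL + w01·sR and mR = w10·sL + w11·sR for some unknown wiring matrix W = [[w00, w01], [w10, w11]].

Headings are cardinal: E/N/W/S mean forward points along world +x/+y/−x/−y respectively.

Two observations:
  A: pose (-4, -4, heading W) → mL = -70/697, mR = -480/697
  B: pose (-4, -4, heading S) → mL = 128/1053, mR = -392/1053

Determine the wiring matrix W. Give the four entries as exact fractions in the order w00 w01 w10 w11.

obs A: pose=(-4,-4,W) → sL=40/41, sR=20/17, mL=-70/697, mR=-480/697
obs B: pose=(-4,-4,S) → sL=16/13, sR=80/81, mL=128/1053, mR=-392/1053
sensor matrix S = [[40/41, 20/17], [16/13, 80/81]]; det S = -355520/733941
solve [mL_A; mL_B] = S·[w00; w01] and [mR_A; mR_B] = S·[w10; w11]:
  w00 = 1/2, w01 = -1/2, w10 = 1/2, w11 = -1

1/2 -1/2 1/2 -1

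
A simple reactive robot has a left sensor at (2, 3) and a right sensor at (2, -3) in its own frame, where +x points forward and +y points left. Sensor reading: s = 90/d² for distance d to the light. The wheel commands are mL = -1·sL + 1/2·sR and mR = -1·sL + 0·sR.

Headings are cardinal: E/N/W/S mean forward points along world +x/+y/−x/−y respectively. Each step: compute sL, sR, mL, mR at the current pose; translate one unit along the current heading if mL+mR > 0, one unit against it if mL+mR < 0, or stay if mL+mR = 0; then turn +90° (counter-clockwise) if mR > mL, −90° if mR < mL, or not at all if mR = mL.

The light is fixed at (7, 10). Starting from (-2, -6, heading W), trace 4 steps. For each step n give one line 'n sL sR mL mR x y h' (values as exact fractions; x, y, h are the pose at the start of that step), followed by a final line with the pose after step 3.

0 45/241 9/29 -441/13978 -45/241 -2 -6 W
1 90/317 90/221 -5625/70057 -90/317 -1 -6 N
2 45/116 45/218 -900/3161 -45/116 -1 -7 E
3 90/397 18/101 -5517/40097 -90/397 -2 -7 S
final -2 -6 W

n=0: pose=(-2,-6,W); sL=45/241, sR=9/29; mL=-441/13978, mR=-45/241; mL+mR=-3051/13978 → advance -1; mR−mL=-9/58 → turn -1·90°
n=1: pose=(-1,-6,N); sL=90/317, sR=90/221; mL=-5625/70057, mR=-90/317; mL+mR=-25515/70057 → advance -1; mR−mL=-45/221 → turn -1·90°
n=2: pose=(-1,-7,E); sL=45/116, sR=45/218; mL=-900/3161, mR=-45/116; mL+mR=-8505/12644 → advance -1; mR−mL=-45/436 → turn -1·90°
n=3: pose=(-2,-7,S); sL=90/397, sR=18/101; mL=-5517/40097, mR=-90/397; mL+mR=-14607/40097 → advance -1; mR−mL=-9/101 → turn -1·90°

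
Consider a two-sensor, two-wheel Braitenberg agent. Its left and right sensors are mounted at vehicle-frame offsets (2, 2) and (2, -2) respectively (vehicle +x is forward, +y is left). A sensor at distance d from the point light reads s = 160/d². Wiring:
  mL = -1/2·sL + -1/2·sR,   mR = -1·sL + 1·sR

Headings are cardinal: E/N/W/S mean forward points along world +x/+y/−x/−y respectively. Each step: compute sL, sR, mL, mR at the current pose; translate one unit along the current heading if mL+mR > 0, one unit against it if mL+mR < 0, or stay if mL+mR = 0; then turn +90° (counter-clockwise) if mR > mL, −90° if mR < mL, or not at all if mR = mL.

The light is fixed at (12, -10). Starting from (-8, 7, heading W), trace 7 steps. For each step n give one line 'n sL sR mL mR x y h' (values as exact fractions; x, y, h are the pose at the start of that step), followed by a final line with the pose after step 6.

0 160/709 32/169 -24864/119821 -4352/119821 -8 7 W
1 80/257 80/333 -23600/85581 -6080/85581 -7 7 S
2 160/689 32/109 -19744/75101 4608/75101 -7 8 E
3 40/221 40/181 -8040/40001 1600/40001 -8 8 N
4 160/709 32/169 -24864/119821 -4352/119821 -8 7 W
5 80/257 80/333 -23600/85581 -6080/85581 -7 7 S
6 160/689 32/109 -19744/75101 4608/75101 -7 8 E
final -8 8 N

n=0: pose=(-8,7,W); sL=160/709, sR=32/169; mL=-24864/119821, mR=-4352/119821; mL+mR=-29216/119821 → advance -1; mR−mL=20512/119821 → turn +1·90°
n=1: pose=(-7,7,S); sL=80/257, sR=80/333; mL=-23600/85581, mR=-6080/85581; mL+mR=-29680/85581 → advance -1; mR−mL=5840/28527 → turn +1·90°
n=2: pose=(-7,8,E); sL=160/689, sR=32/109; mL=-19744/75101, mR=4608/75101; mL+mR=-15136/75101 → advance -1; mR−mL=24352/75101 → turn +1·90°
n=3: pose=(-8,8,N); sL=40/221, sR=40/181; mL=-8040/40001, mR=1600/40001; mL+mR=-6440/40001 → advance -1; mR−mL=9640/40001 → turn +1·90°
n=4: pose=(-8,7,W); sL=160/709, sR=32/169; mL=-24864/119821, mR=-4352/119821; mL+mR=-29216/119821 → advance -1; mR−mL=20512/119821 → turn +1·90°
n=5: pose=(-7,7,S); sL=80/257, sR=80/333; mL=-23600/85581, mR=-6080/85581; mL+mR=-29680/85581 → advance -1; mR−mL=5840/28527 → turn +1·90°
n=6: pose=(-7,8,E); sL=160/689, sR=32/109; mL=-19744/75101, mR=4608/75101; mL+mR=-15136/75101 → advance -1; mR−mL=24352/75101 → turn +1·90°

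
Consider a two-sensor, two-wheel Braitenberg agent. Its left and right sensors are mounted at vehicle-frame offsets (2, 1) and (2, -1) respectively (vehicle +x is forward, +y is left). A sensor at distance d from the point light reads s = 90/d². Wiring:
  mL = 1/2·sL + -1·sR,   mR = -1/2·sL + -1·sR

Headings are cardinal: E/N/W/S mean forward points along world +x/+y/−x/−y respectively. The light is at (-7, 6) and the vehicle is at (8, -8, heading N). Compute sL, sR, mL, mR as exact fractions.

9/34 9/40 -63/680 -243/680

left sensor world pos  = (7, -6); dL² = 340
right sensor world pos = (9, -6); dR² = 400
sL = 90/340 = 9/34
sR = 90/400 = 9/40
mL = 1/2·sL + -1·sR = -63/680
mR = -1/2·sL + -1·sR = -243/680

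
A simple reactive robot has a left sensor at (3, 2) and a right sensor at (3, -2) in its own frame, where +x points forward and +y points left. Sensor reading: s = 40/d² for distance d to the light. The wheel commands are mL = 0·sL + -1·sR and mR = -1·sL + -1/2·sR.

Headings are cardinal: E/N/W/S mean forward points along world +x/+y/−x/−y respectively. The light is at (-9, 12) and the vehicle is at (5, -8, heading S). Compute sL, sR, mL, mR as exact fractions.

left sensor world pos  = (7, -11); dL² = 785
right sensor world pos = (3, -11); dR² = 673
sL = 40/785 = 8/157
sR = 40/673 = 40/673
mL = 0·sL + -1·sR = -40/673
mR = -1·sL + -1/2·sR = -8524/105661

8/157 40/673 -40/673 -8524/105661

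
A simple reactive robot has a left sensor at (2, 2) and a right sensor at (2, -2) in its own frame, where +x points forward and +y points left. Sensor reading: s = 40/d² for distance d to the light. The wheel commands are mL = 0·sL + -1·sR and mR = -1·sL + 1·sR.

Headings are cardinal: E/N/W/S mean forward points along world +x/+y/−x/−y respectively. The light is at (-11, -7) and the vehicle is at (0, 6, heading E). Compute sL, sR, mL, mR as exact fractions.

left sensor world pos  = (2, 8); dL² = 394
right sensor world pos = (2, 4); dR² = 290
sL = 40/394 = 20/197
sR = 40/290 = 4/29
mL = 0·sL + -1·sR = -4/29
mR = -1·sL + 1·sR = 208/5713

20/197 4/29 -4/29 208/5713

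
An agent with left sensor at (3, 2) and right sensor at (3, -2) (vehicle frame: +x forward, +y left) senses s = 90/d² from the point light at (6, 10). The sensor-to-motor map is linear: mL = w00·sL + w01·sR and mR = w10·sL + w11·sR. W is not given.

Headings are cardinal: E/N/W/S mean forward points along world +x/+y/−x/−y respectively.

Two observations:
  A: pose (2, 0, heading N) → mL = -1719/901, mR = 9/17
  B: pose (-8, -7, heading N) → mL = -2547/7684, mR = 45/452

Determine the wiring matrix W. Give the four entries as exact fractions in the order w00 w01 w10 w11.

-1 -1/2 1/2 0

obs A: pose=(2,0,N) → sL=18/17, sR=90/53, mL=-1719/901, mR=9/17
obs B: pose=(-8,-7,N) → sL=45/226, sR=9/34, mL=-2547/7684, mR=45/452
sensor matrix S = [[18/17, 90/53], [45/226, 9/34]]; det S = -100116/1730821
solve [mL_A; mL_B] = S·[w00; w01] and [mR_A; mR_B] = S·[w10; w11]:
  w00 = -1, w01 = -1/2, w10 = 1/2, w11 = 0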